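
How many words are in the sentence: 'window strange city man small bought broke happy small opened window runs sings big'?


Counting words by splitting on spaces:
  Word 1: 'window'
  Word 2: 'strange'
  Word 3: 'city'
  Word 4: 'man'
  Word 5: 'small'
  Word 6: 'bought'
  Word 7: 'broke'
  Word 8: 'happy'
  Word 9: 'small'
  Word 10: 'opened'
  Word 11: 'window'
  Word 12: 'runs'
  Word 13: 'sings'
  Word 14: 'big'
Total words: 14

14


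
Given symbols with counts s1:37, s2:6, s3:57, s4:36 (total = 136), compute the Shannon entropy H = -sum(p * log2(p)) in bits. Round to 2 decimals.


Computing entropy H = -sum(p_i * log2(p_i)):
  s1: p = 37/136 = 0.2721, -p*log2(p) = 0.5109
  s2: p = 6/136 = 0.0441, -p*log2(p) = 0.1986
  s3: p = 57/136 = 0.4191, -p*log2(p) = 0.5258
  s4: p = 36/136 = 0.2647, -p*log2(p) = 0.5076
H = sum of terms = 1.7429
Rounded to 2 decimals: 1.74

1.74


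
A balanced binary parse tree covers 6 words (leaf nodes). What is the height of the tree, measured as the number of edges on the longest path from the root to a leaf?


In a balanced binary tree with n leaves the deepest leaf is ceil(log2(n)) edges below the root.
log2(6) = 2.5850
ceil(2.5850) = 3
height (edges) = 3

3


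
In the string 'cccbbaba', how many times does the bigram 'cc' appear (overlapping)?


Scanning 'cccbbaba' for bigram 'cc':
  Position 0: 'cc' -> MATCH
  Position 1: 'cc' -> MATCH
  Position 2: 'cb' -> no
  Position 3: 'bb' -> no
  Position 4: 'ba' -> no
  Position 5: 'ab' -> no
  Position 6: 'ba' -> no
Total matches: 2

2


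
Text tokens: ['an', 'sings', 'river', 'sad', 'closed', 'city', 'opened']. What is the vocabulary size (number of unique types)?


Listing all tokens and tracking unique types:
  Token 1: 'an' -> NEW (unique so far: 1)
  Token 2: 'sings' -> NEW (unique so far: 2)
  Token 3: 'river' -> NEW (unique so far: 3)
  Token 4: 'sad' -> NEW (unique so far: 4)
  Token 5: 'closed' -> NEW (unique so far: 5)
  Token 6: 'city' -> NEW (unique so far: 6)
  Token 7: 'opened' -> NEW (unique so far: 7)
Unique types: ('an', 'city', 'closed', 'opened', 'river', 'sad', 'sings')
Vocabulary size: 7

7


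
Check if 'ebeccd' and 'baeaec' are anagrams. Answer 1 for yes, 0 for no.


Sort characters of 'ebeccd': 'bccdee'
Sort characters of 'baeaec': 'aabcee'
Sorted forms differ -> they are NOT anagrams
Result: 0

0


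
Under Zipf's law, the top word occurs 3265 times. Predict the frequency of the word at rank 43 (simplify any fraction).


Zipf's law: freq(rank) = f1 / rank
f1 = 3265, rank = 43
freq = 3265 / 43
GCD(3265, 43) = 1
Simplified: 3265/43

3265/43


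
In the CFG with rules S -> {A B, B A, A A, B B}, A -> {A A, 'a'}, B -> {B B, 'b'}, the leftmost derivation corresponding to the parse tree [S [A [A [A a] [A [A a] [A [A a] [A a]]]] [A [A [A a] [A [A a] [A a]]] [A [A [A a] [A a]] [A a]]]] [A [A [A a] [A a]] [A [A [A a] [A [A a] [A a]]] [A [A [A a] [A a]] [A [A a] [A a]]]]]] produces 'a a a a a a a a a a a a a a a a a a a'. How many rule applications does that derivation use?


Every bracketed nonterminal node [X ...] in the tree is produced by exactly one rule application.
Reading the tree off as a leftmost derivation:
  Step 1: S  =>  A A   (applied S -> A A)
  Step 2: A A  =>  A A A   (applied A -> A A)
  Step 3: A A A  =>  A A A A   (applied A -> A A)
  Step 4: A A A A  =>  a A A A   (applied A -> a)
  Step 5: a A A A  =>  a A A A A   (applied A -> A A)
  Step 6: a A A A A  =>  a a A A A   (applied A -> a)
  Step 7: a a A A A  =>  a a A A A A   (applied A -> A A)
  Step 8: a a A A A A  =>  a a a A A A   (applied A -> a)
  Step 9: a a a A A A  =>  a a a a A A   (applied A -> a)
  Step 10: a a a a A A  =>  a a a a A A A   (applied A -> A A)
  Step 11: a a a a A A A  =>  a a a a A A A A   (applied A -> A A)
  Step 12: a a a a A A A A  =>  a a a a a A A A   (applied A -> a)
  Step 13: a a a a a A A A  =>  a a a a a A A A A   (applied A -> A A)
  Step 14: a a a a a A A A A  =>  a a a a a a A A A   (applied A -> a)
  Step 15: a a a a a a A A A  =>  a a a a a a a A A   (applied A -> a)
  Step 16: a a a a a a a A A  =>  a a a a a a a A A A   (applied A -> A A)
  Step 17: a a a a a a a A A A  =>  a a a a a a a A A A A   (applied A -> A A)
  Step 18: a a a a a a a A A A A  =>  a a a a a a a a A A A   (applied A -> a)
  Step 19: a a a a a a a a A A A  =>  a a a a a a a a a A A   (applied A -> a)
  Step 20: a a a a a a a a a A A  =>  a a a a a a a a a a A   (applied A -> a)
  Step 21: a a a a a a a a a a A  =>  a a a a a a a a a a A A   (applied A -> A A)
  Step 22: a a a a a a a a a a A A  =>  a a a a a a a a a a A A A   (applied A -> A A)
  Step 23: a a a a a a a a a a A A A  =>  a a a a a a a a a a a A A   (applied A -> a)
  Step 24: a a a a a a a a a a a A A  =>  a a a a a a a a a a a a A   (applied A -> a)
  Step 25: a a a a a a a a a a a a A  =>  a a a a a a a a a a a a A A   (applied A -> A A)
  Step 26: a a a a a a a a a a a a A A  =>  a a a a a a a a a a a a A A A   (applied A -> A A)
  Step 27: a a a a a a a a a a a a A A A  =>  a a a a a a a a a a a a a A A   (applied A -> a)
  Step 28: a a a a a a a a a a a a a A A  =>  a a a a a a a a a a a a a A A A   (applied A -> A A)
  Step 29: a a a a a a a a a a a a a A A A  =>  a a a a a a a a a a a a a a A A   (applied A -> a)
  Step 30: a a a a a a a a a a a a a a A A  =>  a a a a a a a a a a a a a a a A   (applied A -> a)
  Step 31: a a a a a a a a a a a a a a a A  =>  a a a a a a a a a a a a a a a A A   (applied A -> A A)
  Step 32: a a a a a a a a a a a a a a a A A  =>  a a a a a a a a a a a a a a a A A A   (applied A -> A A)
  Step 33: a a a a a a a a a a a a a a a A A A  =>  a a a a a a a a a a a a a a a a A A   (applied A -> a)
  Step 34: a a a a a a a a a a a a a a a a A A  =>  a a a a a a a a a a a a a a a a a A   (applied A -> a)
  Step 35: a a a a a a a a a a a a a a a a a A  =>  a a a a a a a a a a a a a a a a a A A   (applied A -> A A)
  Step 36: a a a a a a a a a a a a a a a a a A A  =>  a a a a a a a a a a a a a a a a a a A   (applied A -> a)
  Step 37: a a a a a a a a a a a a a a a a a a A  =>  a a a a a a a a a a a a a a a a a a a   (applied A -> a)
Final yield: a a a a a a a a a a a a a a a a a a a
Total rewrite steps: 37

37


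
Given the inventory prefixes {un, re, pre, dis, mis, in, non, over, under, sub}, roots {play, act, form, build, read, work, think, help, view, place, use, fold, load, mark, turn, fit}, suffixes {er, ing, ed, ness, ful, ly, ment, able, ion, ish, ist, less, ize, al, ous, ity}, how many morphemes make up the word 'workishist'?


Segmenting 'workishist' against the inventory:
  'work' -> root (morpheme 1)
  'ish' -> suffix (morpheme 2)
  'ist' -> suffix (morpheme 3)
Total morphemes: 3

3


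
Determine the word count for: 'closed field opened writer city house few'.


Counting words by splitting on spaces:
  Word 1: 'closed'
  Word 2: 'field'
  Word 3: 'opened'
  Word 4: 'writer'
  Word 5: 'city'
  Word 6: 'house'
  Word 7: 'few'
Total words: 7

7


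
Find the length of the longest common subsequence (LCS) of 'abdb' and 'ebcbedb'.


DP table for LCS of 'abdb' and 'ebcbedb':
       e  b  c  b  e  d  b
    0  0  0  0  0  0  0  0
  a 0  0  0  0  0  0  0  0
  b 0  0  1  1  1  1  1  1
  d 0  0  1  1  1  1  2  2
  b 0  0  1  1  2  2  2  3
LCS: 'bdb'
LCS length = 3

3


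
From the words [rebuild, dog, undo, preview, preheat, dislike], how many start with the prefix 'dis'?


Checking each word for prefix 'dis':
  'rebuild' -> no (count: 0)
  'dog' -> no (count: 0)
  'undo' -> no (count: 0)
  'preview' -> no (count: 0)
  'preheat' -> no (count: 0)
  'dislike' -> YES, starts with 'dis' (count: 1)
Total with prefix 'dis': 1

1


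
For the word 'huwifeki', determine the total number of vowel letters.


Scanning each character of 'huwifeki':
  Position 1: 'h' -> consonant (running count: 0)
  Position 2: 'u' -> vowel (running count: 1)
  Position 3: 'w' -> consonant (running count: 1)
  Position 4: 'i' -> vowel (running count: 2)
  Position 5: 'f' -> consonant (running count: 2)
  Position 6: 'e' -> vowel (running count: 3)
  Position 7: 'k' -> consonant (running count: 3)
  Position 8: 'i' -> vowel (running count: 4)
Total vowels: 4

4


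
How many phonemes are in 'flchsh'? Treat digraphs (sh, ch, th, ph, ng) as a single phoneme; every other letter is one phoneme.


Parsing 'flchsh' greedily, digraphs first:
  'f' -> consonant phoneme (phonemes so far: 1)
  'l' -> consonant phoneme (phonemes so far: 2)
  'ch' -> digraph (1 consonant phoneme) (phonemes so far: 3)
  'sh' -> digraph (1 consonant phoneme) (phonemes so far: 4)
Total phonemes: 4

4


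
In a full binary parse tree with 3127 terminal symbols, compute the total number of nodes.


Leaf nodes (terminals): 3127
Internal nodes = n - 1 = 3127 - 1 = 3126
Total = leaves + internal = 3127 + 3126 = 6253

6253


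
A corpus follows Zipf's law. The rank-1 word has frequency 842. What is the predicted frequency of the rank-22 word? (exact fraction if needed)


Zipf's law: freq(rank) = f1 / rank
f1 = 842, rank = 22
freq = 842 / 22
GCD(842, 22) = 2
Simplified: 421/11

421/11


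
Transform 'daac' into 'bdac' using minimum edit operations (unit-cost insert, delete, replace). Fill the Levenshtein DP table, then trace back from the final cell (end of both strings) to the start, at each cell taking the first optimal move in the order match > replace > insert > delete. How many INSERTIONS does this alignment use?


Edit distance = 2. Backtracking from cell (4, 4) with preference match > replace > insert > delete,
then listing the resulting alignment 'daac' -> 'bdac' left to right:
  Step 1: replace d->b
  Step 2: replace a->d
  Step 3: keep 'a'
  Step 4: keep 'c'
Total insertions: 0

0


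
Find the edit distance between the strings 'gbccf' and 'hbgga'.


Building DP table for s1='gbccf' (len 5) and s2='hbgga' (len 5):
       h  b  g  g  a
    0  1  2  3  4  5
  g 1  1  2  2  3  4
  b 2  2  1  2  3  4
  c 3  3  2  2  3  4
  c 4  4  3  3  3  4
  f 5  5  4  4  4  4
Edit distance = dp[5][5] = 4

4


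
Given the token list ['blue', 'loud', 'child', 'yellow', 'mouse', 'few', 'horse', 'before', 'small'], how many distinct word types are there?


Listing all tokens and tracking unique types:
  Token 1: 'blue' -> NEW (unique so far: 1)
  Token 2: 'loud' -> NEW (unique so far: 2)
  Token 3: 'child' -> NEW (unique so far: 3)
  Token 4: 'yellow' -> NEW (unique so far: 4)
  Token 5: 'mouse' -> NEW (unique so far: 5)
  Token 6: 'few' -> NEW (unique so far: 6)
  Token 7: 'horse' -> NEW (unique so far: 7)
  Token 8: 'before' -> NEW (unique so far: 8)
  Token 9: 'small' -> NEW (unique so far: 9)
Unique types: ('before', 'blue', 'child', 'few', 'horse', 'loud', 'mouse', 'small', 'yellow')
Vocabulary size: 9

9


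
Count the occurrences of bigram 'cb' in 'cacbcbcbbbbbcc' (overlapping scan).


Scanning 'cacbcbcbbbbbcc' for bigram 'cb':
  Position 0: 'ca' -> no
  Position 1: 'ac' -> no
  Position 2: 'cb' -> MATCH
  Position 3: 'bc' -> no
  Position 4: 'cb' -> MATCH
  Position 5: 'bc' -> no
  Position 6: 'cb' -> MATCH
  Position 7: 'bb' -> no
  Position 8: 'bb' -> no
  Position 9: 'bb' -> no
  Position 10: 'bb' -> no
  Position 11: 'bc' -> no
  Position 12: 'cc' -> no
Total matches: 3

3


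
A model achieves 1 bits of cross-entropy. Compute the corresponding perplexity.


Perplexity formula: PP = 2^H
H = 1
PP = 2^1
Steps: 2^1 = 2
PP = 2

2


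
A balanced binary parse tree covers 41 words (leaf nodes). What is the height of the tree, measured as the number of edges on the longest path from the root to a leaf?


In a balanced binary tree with n leaves the deepest leaf is ceil(log2(n)) edges below the root.
log2(41) = 5.3576
ceil(5.3576) = 6
height (edges) = 6

6


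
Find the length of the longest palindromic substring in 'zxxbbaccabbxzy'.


Scanning 'zxxbbaccabbxzy' for palindromic substrings.
Substring at positions 2-11: 'xbbaccabbx'.
Check: reverse('xbbaccabbx') = 'xbbaccabbx' -> palindrome confirmed.
Neighbouring characters ('x' / 'z') break symmetry, so it cannot extend further.
No longer palindromic substring exists; longest length = 10

10


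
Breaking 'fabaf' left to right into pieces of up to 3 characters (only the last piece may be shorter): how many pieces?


'fabaf' has 5 characters.
Chunking with max size 3:
  Chunk 1: 'fab' (positions 0-2)
  Chunk 2: 'af' (positions 3-4)
Total chunks: ceil(5 / 3) = 2

2


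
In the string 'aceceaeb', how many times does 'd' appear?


Scanning 'aceceaeb' for 'd':
  No matches found.
Total occurrences of 'd': 0

0


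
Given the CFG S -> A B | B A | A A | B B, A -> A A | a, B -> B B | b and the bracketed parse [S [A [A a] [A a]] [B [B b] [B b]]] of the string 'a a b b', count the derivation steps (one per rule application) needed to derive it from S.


Every bracketed nonterminal node [X ...] in the tree is produced by exactly one rule application.
Reading the tree off as a leftmost derivation:
  Step 1: S  =>  A B   (applied S -> A B)
  Step 2: A B  =>  A A B   (applied A -> A A)
  Step 3: A A B  =>  a A B   (applied A -> a)
  Step 4: a A B  =>  a a B   (applied A -> a)
  Step 5: a a B  =>  a a B B   (applied B -> B B)
  Step 6: a a B B  =>  a a b B   (applied B -> b)
  Step 7: a a b B  =>  a a b b   (applied B -> b)
Final yield: a a b b
Total rewrite steps: 7

7


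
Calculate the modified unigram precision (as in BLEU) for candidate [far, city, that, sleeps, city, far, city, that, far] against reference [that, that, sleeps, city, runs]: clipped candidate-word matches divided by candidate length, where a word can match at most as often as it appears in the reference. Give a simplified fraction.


Reference word counts: {'city': 1, 'runs': 1, 'sleeps': 1, 'that': 2}
Checking each candidate word (with clipping):
  'far' -> not in reference -> no match (matches: 0)
  'city' -> in reference (ref count 1, used 1/1) -> match (matches: 1)
  'that' -> in reference (ref count 2, used 1/2) -> match (matches: 2)
  'sleeps' -> in reference (ref count 1, used 1/1) -> match (matches: 3)
  'city' -> ref count 1 already used up (1/1) -> clipped, no match (matches: 3)
  'far' -> not in reference -> no match (matches: 3)
  'city' -> ref count 1 already used up (1/1) -> clipped, no match (matches: 3)
  'that' -> in reference (ref count 2, used 2/2) -> match (matches: 4)
  'far' -> not in reference -> no match (matches: 4)
Clipped matches: 4, Candidate length: 9
Precision = 4/9

4/9


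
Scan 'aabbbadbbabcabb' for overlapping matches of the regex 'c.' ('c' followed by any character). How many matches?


Pattern: c. means 'c' followed by any character.
Scanning 'aabbbadbbabcabb' position-by-position:
  Pos 0: window 'aa' -> no
  Pos 1: window 'ab' -> no
  Pos 2: window 'bb' -> no
  Pos 3: window 'bb' -> no
  Pos 4: window 'ba' -> no
  Pos 5: window 'ad' -> no
  Pos 6: window 'db' -> no
  Pos 7: window 'bb' -> no
  Pos 8: window 'ba' -> no
  Pos 9: window 'ab' -> no
  Pos 10: window 'bc' -> no
  Pos 11: window 'ca' -> MATCH
  Pos 12: window 'ab' -> no
  Pos 13: window 'bb' -> no
  Pos 14: window 'b' -> no
Total matches: 1

1


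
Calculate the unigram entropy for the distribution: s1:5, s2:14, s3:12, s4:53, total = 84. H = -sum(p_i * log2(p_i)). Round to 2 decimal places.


Computing entropy H = -sum(p_i * log2(p_i)):
  s1: p = 5/84 = 0.0595, -p*log2(p) = 0.2423
  s2: p = 14/84 = 0.1667, -p*log2(p) = 0.4308
  s3: p = 12/84 = 0.1429, -p*log2(p) = 0.4011
  s4: p = 53/84 = 0.6310, -p*log2(p) = 0.4192
H = sum of terms = 1.4934
Rounded to 2 decimals: 1.49

1.49


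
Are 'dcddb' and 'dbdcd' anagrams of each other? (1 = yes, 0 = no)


Sort characters of 'dcddb': 'bcddd'
Sort characters of 'dbdcd': 'bcddd'
Sorted forms match -> they ARE anagrams
Result: 1

1


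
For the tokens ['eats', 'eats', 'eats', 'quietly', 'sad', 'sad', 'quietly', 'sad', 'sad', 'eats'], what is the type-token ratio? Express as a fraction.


Tokens: 10
Unique types: ('eats', 'quietly', 'sad') = 3
TTR = 3/10
Already in lowest terms.

3/10


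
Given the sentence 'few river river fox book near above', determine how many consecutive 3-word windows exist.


Word trigrams from [7] words:
  Trigram 1: (few river river)
  Trigram 2: (river river fox)
  Trigram 3: (river fox book)
  Trigram 4: (fox book near)
  Trigram 5: (book near above)
Total word trigrams: 7 - 2 = 5

5


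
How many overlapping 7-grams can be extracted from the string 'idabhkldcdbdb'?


String 'idabhkldcdbdb' has length L = 13.
Number of overlapping n-grams = L - n + 1
Substituting: 13 - 7 + 1 = 7

7


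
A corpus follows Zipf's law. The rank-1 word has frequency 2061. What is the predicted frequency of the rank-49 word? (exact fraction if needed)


Zipf's law: freq(rank) = f1 / rank
f1 = 2061, rank = 49
freq = 2061 / 49
GCD(2061, 49) = 1
Simplified: 2061/49

2061/49


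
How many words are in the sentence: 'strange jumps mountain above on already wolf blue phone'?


Counting words by splitting on spaces:
  Word 1: 'strange'
  Word 2: 'jumps'
  Word 3: 'mountain'
  Word 4: 'above'
  Word 5: 'on'
  Word 6: 'already'
  Word 7: 'wolf'
  Word 8: 'blue'
  Word 9: 'phone'
Total words: 9

9


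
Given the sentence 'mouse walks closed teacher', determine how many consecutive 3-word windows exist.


Word trigrams from [4] words:
  Trigram 1: (mouse walks closed)
  Trigram 2: (walks closed teacher)
Total word trigrams: 4 - 2 = 2

2


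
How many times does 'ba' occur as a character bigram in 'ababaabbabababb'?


Scanning 'ababaabbabababb' for bigram 'ba':
  Position 0: 'ab' -> no
  Position 1: 'ba' -> MATCH
  Position 2: 'ab' -> no
  Position 3: 'ba' -> MATCH
  Position 4: 'aa' -> no
  Position 5: 'ab' -> no
  Position 6: 'bb' -> no
  Position 7: 'ba' -> MATCH
  Position 8: 'ab' -> no
  Position 9: 'ba' -> MATCH
  Position 10: 'ab' -> no
  Position 11: 'ba' -> MATCH
  Position 12: 'ab' -> no
  Position 13: 'bb' -> no
Total matches: 5

5


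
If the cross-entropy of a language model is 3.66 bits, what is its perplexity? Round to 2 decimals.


Perplexity formula: PP = 2^H
H = 3.66
PP = 2^3.66
Decompose: 2^3.66 = 2^3 * 2^0.66
2^3 = 8, 2^0.66 ~ 1.5800826
PP ~ 8 * 1.5800826 = 12.6406608
Rounded to 2 decimals: 12.64

12.64


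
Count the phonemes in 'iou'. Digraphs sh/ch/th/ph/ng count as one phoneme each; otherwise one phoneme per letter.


Parsing 'iou' greedily, digraphs first:
  'i' -> vowel phoneme (phonemes so far: 1)
  'o' -> vowel phoneme (phonemes so far: 2)
  'u' -> vowel phoneme (phonemes so far: 3)
Total phonemes: 3

3


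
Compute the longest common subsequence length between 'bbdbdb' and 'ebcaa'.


DP table for LCS of 'bbdbdb' and 'ebcaa':
       e  b  c  a  a
    0  0  0  0  0  0
  b 0  0  1  1  1  1
  b 0  0  1  1  1  1
  d 0  0  1  1  1  1
  b 0  0  1  1  1  1
  d 0  0  1  1  1  1
  b 0  0  1  1  1  1
LCS: 'b'
LCS length = 1

1


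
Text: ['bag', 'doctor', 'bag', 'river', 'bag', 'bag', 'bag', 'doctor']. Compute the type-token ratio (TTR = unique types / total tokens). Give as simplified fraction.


Tokens: 8
Unique types: ('bag', 'doctor', 'river') = 3
TTR = 3/8
Already in lowest terms.

3/8


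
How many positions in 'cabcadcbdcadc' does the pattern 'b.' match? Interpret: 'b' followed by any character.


Pattern: b. means 'b' followed by any character.
Scanning 'cabcadcbdcadc' position-by-position:
  Pos 0: window 'ca' -> no
  Pos 1: window 'ab' -> no
  Pos 2: window 'bc' -> MATCH
  Pos 3: window 'ca' -> no
  Pos 4: window 'ad' -> no
  Pos 5: window 'dc' -> no
  Pos 6: window 'cb' -> no
  Pos 7: window 'bd' -> MATCH
  Pos 8: window 'dc' -> no
  Pos 9: window 'ca' -> no
  Pos 10: window 'ad' -> no
  Pos 11: window 'dc' -> no
  Pos 12: window 'c' -> no
Total matches: 2

2


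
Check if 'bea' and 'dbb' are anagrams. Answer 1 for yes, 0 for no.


Sort characters of 'bea': 'abe'
Sort characters of 'dbb': 'bbd'
Sorted forms differ -> they are NOT anagrams
Result: 0

0


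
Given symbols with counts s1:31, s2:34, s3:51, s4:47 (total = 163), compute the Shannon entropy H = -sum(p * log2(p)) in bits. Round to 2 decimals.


Computing entropy H = -sum(p_i * log2(p_i)):
  s1: p = 31/163 = 0.1902, -p*log2(p) = 0.4554
  s2: p = 34/163 = 0.2086, -p*log2(p) = 0.4717
  s3: p = 51/163 = 0.3129, -p*log2(p) = 0.5245
  s4: p = 47/163 = 0.2883, -p*log2(p) = 0.5173
H = sum of terms = 1.9689
Rounded to 2 decimals: 1.97

1.97


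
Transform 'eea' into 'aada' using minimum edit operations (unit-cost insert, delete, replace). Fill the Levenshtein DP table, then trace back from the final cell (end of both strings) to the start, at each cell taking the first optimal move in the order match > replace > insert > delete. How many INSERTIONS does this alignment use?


Edit distance = 3. Backtracking from cell (3, 4) with preference match > replace > insert > delete,
then listing the resulting alignment 'eea' -> 'aada' left to right:
  Step 1: insert 'a' [insertion #1]
  Step 2: replace e->a
  Step 3: replace e->d
  Step 4: keep 'a'
Total insertions: 1

1


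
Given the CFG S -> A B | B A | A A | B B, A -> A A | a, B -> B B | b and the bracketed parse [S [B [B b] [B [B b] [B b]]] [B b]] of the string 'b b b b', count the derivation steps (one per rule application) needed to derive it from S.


Every bracketed nonterminal node [X ...] in the tree is produced by exactly one rule application.
Reading the tree off as a leftmost derivation:
  Step 1: S  =>  B B   (applied S -> B B)
  Step 2: B B  =>  B B B   (applied B -> B B)
  Step 3: B B B  =>  b B B   (applied B -> b)
  Step 4: b B B  =>  b B B B   (applied B -> B B)
  Step 5: b B B B  =>  b b B B   (applied B -> b)
  Step 6: b b B B  =>  b b b B   (applied B -> b)
  Step 7: b b b B  =>  b b b b   (applied B -> b)
Final yield: b b b b
Total rewrite steps: 7

7


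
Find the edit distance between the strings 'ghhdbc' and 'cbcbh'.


Building DP table for s1='ghhdbc' (len 6) and s2='cbcbh' (len 5):
       c  b  c  b  h
    0  1  2  3  4  5
  g 1  1  2  3  4  5
  h 2  2  2  3  4  4
  h 3  3  3  3  4  4
  d 4  4  4  4  4  5
  b 5  5  4  5  4  5
  c 6  5  5  4  5  5
Edit distance = dp[6][5] = 5

5


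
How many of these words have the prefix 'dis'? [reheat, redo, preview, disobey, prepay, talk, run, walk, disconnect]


Checking each word for prefix 'dis':
  'reheat' -> no (count: 0)
  'redo' -> no (count: 0)
  'preview' -> no (count: 0)
  'disobey' -> YES, starts with 'dis' (count: 1)
  'prepay' -> no (count: 1)
  'talk' -> no (count: 1)
  'run' -> no (count: 1)
  'walk' -> no (count: 1)
  'disconnect' -> YES, starts with 'dis' (count: 2)
Total with prefix 'dis': 2

2


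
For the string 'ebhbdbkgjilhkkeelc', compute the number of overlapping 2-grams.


String 'ebhbdbkgjilhkkeelc' has length L = 18.
Number of overlapping n-grams = L - n + 1
Substituting: 18 - 2 + 1 = 17

17


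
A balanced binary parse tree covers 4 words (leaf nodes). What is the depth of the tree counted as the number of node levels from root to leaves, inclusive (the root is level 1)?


In a balanced binary tree with n leaves the deepest leaf is ceil(log2(n)) edges below the root,
so counting node levels inclusive of root and leaves gives ceil(log2(n)) + 1 levels.
log2(4) = 2.0000
ceil(2.0000) = 2
levels = 2 + 1 = 3

3


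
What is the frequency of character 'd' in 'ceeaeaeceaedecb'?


Scanning 'ceeaeaeceaedecb' for 'd':
  Position 11: 'd' -> MATCH (count: 1)
Total occurrences of 'd': 1

1


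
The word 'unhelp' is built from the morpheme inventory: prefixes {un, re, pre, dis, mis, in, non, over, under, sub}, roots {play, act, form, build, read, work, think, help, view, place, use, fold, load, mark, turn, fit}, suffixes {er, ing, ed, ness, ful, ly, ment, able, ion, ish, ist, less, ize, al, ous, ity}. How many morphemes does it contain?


Segmenting 'unhelp' against the inventory:
  'un' -> prefix (morpheme 1)
  'help' -> root (morpheme 2)
Total morphemes: 2

2


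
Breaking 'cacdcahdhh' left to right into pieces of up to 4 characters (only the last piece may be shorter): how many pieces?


'cacdcahdhh' has 10 characters.
Chunking with max size 4:
  Chunk 1: 'cacd' (positions 0-3)
  Chunk 2: 'cahd' (positions 4-7)
  Chunk 3: 'hh' (positions 8-9)
Total chunks: ceil(10 / 4) = 3

3


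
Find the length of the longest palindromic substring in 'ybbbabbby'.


Scanning 'ybbbabbby' for palindromic substrings.
Substring at positions 0-8: 'ybbbabbby'.
Check: reverse('ybbbabbby') = 'ybbbabbby' -> palindrome confirmed.
No longer palindromic substring exists; longest length = 9

9


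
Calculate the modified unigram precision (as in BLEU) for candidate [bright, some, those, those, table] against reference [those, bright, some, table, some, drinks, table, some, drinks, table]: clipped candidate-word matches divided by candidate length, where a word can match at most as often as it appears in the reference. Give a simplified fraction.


Reference word counts: {'bright': 1, 'drinks': 2, 'some': 3, 'table': 3, 'those': 1}
Checking each candidate word (with clipping):
  'bright' -> in reference (ref count 1, used 1/1) -> match (matches: 1)
  'some' -> in reference (ref count 3, used 1/3) -> match (matches: 2)
  'those' -> in reference (ref count 1, used 1/1) -> match (matches: 3)
  'those' -> ref count 1 already used up (1/1) -> clipped, no match (matches: 3)
  'table' -> in reference (ref count 3, used 1/3) -> match (matches: 4)
Clipped matches: 4, Candidate length: 5
Precision = 4/5

4/5


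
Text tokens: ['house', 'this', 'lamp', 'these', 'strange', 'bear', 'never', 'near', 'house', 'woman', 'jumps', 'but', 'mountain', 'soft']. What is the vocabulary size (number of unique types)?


Listing all tokens and tracking unique types:
  Token 1: 'house' -> NEW (unique so far: 1)
  Token 2: 'this' -> NEW (unique so far: 2)
  Token 3: 'lamp' -> NEW (unique so far: 3)
  Token 4: 'these' -> NEW (unique so far: 4)
  Token 5: 'strange' -> NEW (unique so far: 5)
  Token 6: 'bear' -> NEW (unique so far: 6)
  Token 7: 'never' -> NEW (unique so far: 7)
  Token 8: 'near' -> NEW (unique so far: 8)
  Token 9: 'house' -> duplicate (unique so far: 8)
  Token 10: 'woman' -> NEW (unique so far: 9)
  Token 11: 'jumps' -> NEW (unique so far: 10)
  Token 12: 'but' -> NEW (unique so far: 11)
  Token 13: 'mountain' -> NEW (unique so far: 12)
  Token 14: 'soft' -> NEW (unique so far: 13)
Unique types: ('bear', 'but', 'house', 'jumps', 'lamp', 'mountain', 'near', 'never', 'soft', 'strange', 'these', 'this', 'woman')
Vocabulary size: 13

13


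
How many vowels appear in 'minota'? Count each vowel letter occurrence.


Scanning each character of 'minota':
  Position 1: 'm' -> consonant (running count: 0)
  Position 2: 'i' -> vowel (running count: 1)
  Position 3: 'n' -> consonant (running count: 1)
  Position 4: 'o' -> vowel (running count: 2)
  Position 5: 't' -> consonant (running count: 2)
  Position 6: 'a' -> vowel (running count: 3)
Total vowels: 3

3


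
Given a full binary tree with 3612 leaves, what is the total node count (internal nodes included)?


Leaf nodes (terminals): 3612
Internal nodes = n - 1 = 3612 - 1 = 3611
Total = leaves + internal = 3612 + 3611 = 7223

7223


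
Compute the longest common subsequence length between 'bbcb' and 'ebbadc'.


DP table for LCS of 'bbcb' and 'ebbadc':
       e  b  b  a  d  c
    0  0  0  0  0  0  0
  b 0  0  1  1  1  1  1
  b 0  0  1  2  2  2  2
  c 0  0  1  2  2  2  3
  b 0  0  1  2  2  2  3
LCS: 'bbc'
LCS length = 3

3


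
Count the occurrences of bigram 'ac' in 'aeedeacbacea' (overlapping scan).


Scanning 'aeedeacbacea' for bigram 'ac':
  Position 0: 'ae' -> no
  Position 1: 'ee' -> no
  Position 2: 'ed' -> no
  Position 3: 'de' -> no
  Position 4: 'ea' -> no
  Position 5: 'ac' -> MATCH
  Position 6: 'cb' -> no
  Position 7: 'ba' -> no
  Position 8: 'ac' -> MATCH
  Position 9: 'ce' -> no
  Position 10: 'ea' -> no
Total matches: 2

2


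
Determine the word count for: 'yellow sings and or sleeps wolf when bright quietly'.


Counting words by splitting on spaces:
  Word 1: 'yellow'
  Word 2: 'sings'
  Word 3: 'and'
  Word 4: 'or'
  Word 5: 'sleeps'
  Word 6: 'wolf'
  Word 7: 'when'
  Word 8: 'bright'
  Word 9: 'quietly'
Total words: 9

9


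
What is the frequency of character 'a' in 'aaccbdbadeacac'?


Scanning 'aaccbdbadeacac' for 'a':
  Position 0: 'a' -> MATCH (count: 1)
  Position 1: 'a' -> MATCH (count: 2)
  Position 7: 'a' -> MATCH (count: 3)
  Position 10: 'a' -> MATCH (count: 4)
  Position 12: 'a' -> MATCH (count: 5)
Total occurrences of 'a': 5

5


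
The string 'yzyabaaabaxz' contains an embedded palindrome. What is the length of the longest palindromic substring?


Scanning 'yzyabaaabaxz' for palindromic substrings.
Substring at positions 3-9: 'abaaaba'.
Check: reverse('abaaaba') = 'abaaaba' -> palindrome confirmed.
Neighbouring characters ('y' / 'x') break symmetry, so it cannot extend further.
No longer palindromic substring exists; longest length = 7

7


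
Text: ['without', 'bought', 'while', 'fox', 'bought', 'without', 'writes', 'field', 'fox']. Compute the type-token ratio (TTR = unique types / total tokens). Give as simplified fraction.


Tokens: 9
Unique types: ('bought', 'field', 'fox', 'while', 'without', 'writes') = 6
TTR = 6/9
Simplify: divide both by 3 -> 2/3
TTR = 2/3

2/3


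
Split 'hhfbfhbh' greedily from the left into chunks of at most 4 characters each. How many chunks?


'hhfbfhbh' has 8 characters.
Chunking with max size 4:
  Chunk 1: 'hhfb' (positions 0-3)
  Chunk 2: 'fhbh' (positions 4-7)
Total chunks: ceil(8 / 4) = 2

2


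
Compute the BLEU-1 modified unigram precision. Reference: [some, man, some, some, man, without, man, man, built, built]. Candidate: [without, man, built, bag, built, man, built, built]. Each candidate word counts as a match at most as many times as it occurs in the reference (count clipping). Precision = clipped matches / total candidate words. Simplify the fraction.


Reference word counts: {'built': 2, 'man': 4, 'some': 3, 'without': 1}
Checking each candidate word (with clipping):
  'without' -> in reference (ref count 1, used 1/1) -> match (matches: 1)
  'man' -> in reference (ref count 4, used 1/4) -> match (matches: 2)
  'built' -> in reference (ref count 2, used 1/2) -> match (matches: 3)
  'bag' -> not in reference -> no match (matches: 3)
  'built' -> in reference (ref count 2, used 2/2) -> match (matches: 4)
  'man' -> in reference (ref count 4, used 2/4) -> match (matches: 5)
  'built' -> ref count 2 already used up (2/2) -> clipped, no match (matches: 5)
  'built' -> ref count 2 already used up (2/2) -> clipped, no match (matches: 5)
Clipped matches: 5, Candidate length: 8
Precision = 5/8

5/8


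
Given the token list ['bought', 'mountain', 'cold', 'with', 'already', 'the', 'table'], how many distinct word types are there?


Listing all tokens and tracking unique types:
  Token 1: 'bought' -> NEW (unique so far: 1)
  Token 2: 'mountain' -> NEW (unique so far: 2)
  Token 3: 'cold' -> NEW (unique so far: 3)
  Token 4: 'with' -> NEW (unique so far: 4)
  Token 5: 'already' -> NEW (unique so far: 5)
  Token 6: 'the' -> NEW (unique so far: 6)
  Token 7: 'table' -> NEW (unique so far: 7)
Unique types: ('already', 'bought', 'cold', 'mountain', 'table', 'the', 'with')
Vocabulary size: 7

7


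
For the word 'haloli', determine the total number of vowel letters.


Scanning each character of 'haloli':
  Position 1: 'h' -> consonant (running count: 0)
  Position 2: 'a' -> vowel (running count: 1)
  Position 3: 'l' -> consonant (running count: 1)
  Position 4: 'o' -> vowel (running count: 2)
  Position 5: 'l' -> consonant (running count: 2)
  Position 6: 'i' -> vowel (running count: 3)
Total vowels: 3

3


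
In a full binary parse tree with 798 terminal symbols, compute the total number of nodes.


Leaf nodes (terminals): 798
Internal nodes = n - 1 = 798 - 1 = 797
Total = leaves + internal = 798 + 797 = 1595

1595


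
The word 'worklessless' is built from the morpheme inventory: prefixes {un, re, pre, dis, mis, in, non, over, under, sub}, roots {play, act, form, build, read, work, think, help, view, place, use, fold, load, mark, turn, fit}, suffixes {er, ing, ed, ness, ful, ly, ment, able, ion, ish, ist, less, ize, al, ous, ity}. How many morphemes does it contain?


Segmenting 'worklessless' against the inventory:
  'work' -> root (morpheme 1)
  'less' -> suffix (morpheme 2)
  'less' -> suffix (morpheme 3)
Total morphemes: 3

3


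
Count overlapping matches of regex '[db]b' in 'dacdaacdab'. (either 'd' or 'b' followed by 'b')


Pattern: [db]b means either 'd' or 'b' followed by 'b'.
Scanning 'dacdaacdab' position-by-position:
  Pos 0: window 'da' -> no
  Pos 1: window 'ac' -> no
  Pos 2: window 'cd' -> no
  Pos 3: window 'da' -> no
  Pos 4: window 'aa' -> no
  Pos 5: window 'ac' -> no
  Pos 6: window 'cd' -> no
  Pos 7: window 'da' -> no
  Pos 8: window 'ab' -> no
  Pos 9: window 'b' -> no
Total matches: 0

0


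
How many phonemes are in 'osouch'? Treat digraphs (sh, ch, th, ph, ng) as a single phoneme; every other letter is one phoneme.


Parsing 'osouch' greedily, digraphs first:
  'o' -> vowel phoneme (phonemes so far: 1)
  's' -> consonant phoneme (phonemes so far: 2)
  'o' -> vowel phoneme (phonemes so far: 3)
  'u' -> vowel phoneme (phonemes so far: 4)
  'ch' -> digraph (1 consonant phoneme) (phonemes so far: 5)
Total phonemes: 5

5


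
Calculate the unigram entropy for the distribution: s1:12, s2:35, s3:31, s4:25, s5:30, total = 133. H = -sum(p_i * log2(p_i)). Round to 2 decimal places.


Computing entropy H = -sum(p_i * log2(p_i)):
  s1: p = 12/133 = 0.0902, -p*log2(p) = 0.3131
  s2: p = 35/133 = 0.2632, -p*log2(p) = 0.5068
  s3: p = 31/133 = 0.2331, -p*log2(p) = 0.4897
  s4: p = 25/133 = 0.1880, -p*log2(p) = 0.4533
  s5: p = 30/133 = 0.2256, -p*log2(p) = 0.4846
H = sum of terms = 2.2475
Rounded to 2 decimals: 2.25

2.25


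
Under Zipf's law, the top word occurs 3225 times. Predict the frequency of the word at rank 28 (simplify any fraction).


Zipf's law: freq(rank) = f1 / rank
f1 = 3225, rank = 28
freq = 3225 / 28
GCD(3225, 28) = 1
Simplified: 3225/28

3225/28


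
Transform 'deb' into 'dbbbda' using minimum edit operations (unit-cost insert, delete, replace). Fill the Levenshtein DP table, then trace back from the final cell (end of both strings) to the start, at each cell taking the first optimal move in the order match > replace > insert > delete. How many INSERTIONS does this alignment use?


Edit distance = 4. Backtracking from cell (3, 6) with preference match > replace > insert > delete,
then listing the resulting alignment 'deb' -> 'dbbbda' left to right:
  Step 1: keep 'd'
  Step 2: insert 'b' [insertion #1]
  Step 3: replace e->b
  Step 4: keep 'b'
  Step 5: insert 'd' [insertion #2]
  Step 6: insert 'a' [insertion #3]
Total insertions: 3

3


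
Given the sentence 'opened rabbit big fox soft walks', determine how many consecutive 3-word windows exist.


Word trigrams from [6] words:
  Trigram 1: (opened rabbit big)
  Trigram 2: (rabbit big fox)
  Trigram 3: (big fox soft)
  Trigram 4: (fox soft walks)
Total word trigrams: 6 - 2 = 4

4


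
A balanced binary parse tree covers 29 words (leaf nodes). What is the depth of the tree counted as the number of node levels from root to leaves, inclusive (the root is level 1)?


In a balanced binary tree with n leaves the deepest leaf is ceil(log2(n)) edges below the root,
so counting node levels inclusive of root and leaves gives ceil(log2(n)) + 1 levels.
log2(29) = 4.8580
ceil(4.8580) = 5
levels = 5 + 1 = 6

6


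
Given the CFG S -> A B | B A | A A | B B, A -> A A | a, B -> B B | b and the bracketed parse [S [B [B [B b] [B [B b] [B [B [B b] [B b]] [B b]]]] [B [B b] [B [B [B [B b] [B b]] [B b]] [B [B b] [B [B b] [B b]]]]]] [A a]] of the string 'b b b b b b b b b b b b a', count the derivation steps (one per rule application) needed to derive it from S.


Every bracketed nonterminal node [X ...] in the tree is produced by exactly one rule application.
Reading the tree off as a leftmost derivation:
  Step 1: S  =>  B A   (applied S -> B A)
  Step 2: B A  =>  B B A   (applied B -> B B)
  Step 3: B B A  =>  B B B A   (applied B -> B B)
  Step 4: B B B A  =>  b B B A   (applied B -> b)
  Step 5: b B B A  =>  b B B B A   (applied B -> B B)
  Step 6: b B B B A  =>  b b B B A   (applied B -> b)
  Step 7: b b B B A  =>  b b B B B A   (applied B -> B B)
  Step 8: b b B B B A  =>  b b B B B B A   (applied B -> B B)
  Step 9: b b B B B B A  =>  b b b B B B A   (applied B -> b)
  Step 10: b b b B B B A  =>  b b b b B B A   (applied B -> b)
  Step 11: b b b b B B A  =>  b b b b b B A   (applied B -> b)
  Step 12: b b b b b B A  =>  b b b b b B B A   (applied B -> B B)
  Step 13: b b b b b B B A  =>  b b b b b b B A   (applied B -> b)
  Step 14: b b b b b b B A  =>  b b b b b b B B A   (applied B -> B B)
  Step 15: b b b b b b B B A  =>  b b b b b b B B B A   (applied B -> B B)
  Step 16: b b b b b b B B B A  =>  b b b b b b B B B B A   (applied B -> B B)
  Step 17: b b b b b b B B B B A  =>  b b b b b b b B B B A   (applied B -> b)
  Step 18: b b b b b b b B B B A  =>  b b b b b b b b B B A   (applied B -> b)
  Step 19: b b b b b b b b B B A  =>  b b b b b b b b b B A   (applied B -> b)
  Step 20: b b b b b b b b b B A  =>  b b b b b b b b b B B A   (applied B -> B B)
  Step 21: b b b b b b b b b B B A  =>  b b b b b b b b b b B A   (applied B -> b)
  Step 22: b b b b b b b b b b B A  =>  b b b b b b b b b b B B A   (applied B -> B B)
  Step 23: b b b b b b b b b b B B A  =>  b b b b b b b b b b b B A   (applied B -> b)
  Step 24: b b b b b b b b b b b B A  =>  b b b b b b b b b b b b A   (applied B -> b)
  Step 25: b b b b b b b b b b b b A  =>  b b b b b b b b b b b b a   (applied A -> a)
Final yield: b b b b b b b b b b b b a
Total rewrite steps: 25

25


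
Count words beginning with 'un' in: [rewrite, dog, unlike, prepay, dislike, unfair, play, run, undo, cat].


Checking each word for prefix 'un':
  'rewrite' -> no (count: 0)
  'dog' -> no (count: 0)
  'unlike' -> YES, starts with 'un' (count: 1)
  'prepay' -> no (count: 1)
  'dislike' -> no (count: 1)
  'unfair' -> YES, starts with 'un' (count: 2)
  'play' -> no (count: 2)
  'run' -> no (count: 2)
  'undo' -> YES, starts with 'un' (count: 3)
  'cat' -> no (count: 3)
Total with prefix 'un': 3

3


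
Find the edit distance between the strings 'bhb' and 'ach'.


Building DP table for s1='bhb' (len 3) and s2='ach' (len 3):
       a  c  h
    0  1  2  3
  b 1  1  2  3
  h 2  2  2  2
  b 3  3  3  3
Edit distance = dp[3][3] = 3

3


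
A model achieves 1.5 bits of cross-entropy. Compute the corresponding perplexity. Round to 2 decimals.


Perplexity formula: PP = 2^H
H = 1.5
PP = 2^1.5
Decompose: 2^1.5 = 2^1 * 2^0.5 = 2^1 * sqrt(2)
2^1 = 2, sqrt(2) ~ 1.4142136
PP ~ 2 * 1.4142136 = 2.8284272
Rounded to 2 decimals: 2.83

2.83


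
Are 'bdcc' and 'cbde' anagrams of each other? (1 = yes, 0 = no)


Sort characters of 'bdcc': 'bccd'
Sort characters of 'cbde': 'bcde'
Sorted forms differ -> they are NOT anagrams
Result: 0

0


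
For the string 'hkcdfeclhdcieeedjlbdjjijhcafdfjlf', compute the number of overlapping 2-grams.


String 'hkcdfeclhdcieeedjlbdjjijhcafdfjlf' has length L = 33.
Number of overlapping n-grams = L - n + 1
Substituting: 33 - 2 + 1 = 32

32


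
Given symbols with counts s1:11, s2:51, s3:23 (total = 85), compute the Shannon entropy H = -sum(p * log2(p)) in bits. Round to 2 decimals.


Computing entropy H = -sum(p_i * log2(p_i)):
  s1: p = 11/85 = 0.1294, -p*log2(p) = 0.3818
  s2: p = 51/85 = 0.6000, -p*log2(p) = 0.4422
  s3: p = 23/85 = 0.2706, -p*log2(p) = 0.5103
H = sum of terms = 1.3343
Rounded to 2 decimals: 1.33

1.33


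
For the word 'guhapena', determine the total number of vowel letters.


Scanning each character of 'guhapena':
  Position 1: 'g' -> consonant (running count: 0)
  Position 2: 'u' -> vowel (running count: 1)
  Position 3: 'h' -> consonant (running count: 1)
  Position 4: 'a' -> vowel (running count: 2)
  Position 5: 'p' -> consonant (running count: 2)
  Position 6: 'e' -> vowel (running count: 3)
  Position 7: 'n' -> consonant (running count: 3)
  Position 8: 'a' -> vowel (running count: 4)
Total vowels: 4

4
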